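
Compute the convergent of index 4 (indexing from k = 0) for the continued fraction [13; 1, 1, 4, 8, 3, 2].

Using pₖ = aₖpₖ₋₁ + pₖ₋₂, qₖ = aₖqₖ₋₁ + qₖ₋₂ (with p₋₁=1, p₋₂=0, q₋₁=0, q₋₂=1):
  k=0: a=13, p=13, q=1
  k=1: a=1, p=14, q=1
  k=2: a=1, p=27, q=2
  k=3: a=4, p=122, q=9
  k=4: a=8, p=1003, q=74

1003/74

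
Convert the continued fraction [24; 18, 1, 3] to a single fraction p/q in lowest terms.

Using pₖ = aₖpₖ₋₁ + pₖ₋₂ and qₖ = aₖqₖ₋₁ + qₖ₋₂:
  k=0: a=24, p=24, q=1
  k=1: a=18, p=433, q=18
  k=2: a=1, p=457, q=19
  k=3: a=3, p=1804, q=75

1804/75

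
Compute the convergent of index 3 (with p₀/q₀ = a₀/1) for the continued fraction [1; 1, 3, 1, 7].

9/5

Using pₖ = aₖpₖ₋₁ + pₖ₋₂, qₖ = aₖqₖ₋₁ + qₖ₋₂ (with p₋₁=1, p₋₂=0, q₋₁=0, q₋₂=1):
  k=0: a=1, p=1, q=1
  k=1: a=1, p=2, q=1
  k=2: a=3, p=7, q=4
  k=3: a=1, p=9, q=5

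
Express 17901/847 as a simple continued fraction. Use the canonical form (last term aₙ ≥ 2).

[21; 7, 2, 3, 16]

17901 = 21×847 + 114
847 = 7×114 + 49
114 = 2×49 + 16
49 = 3×16 + 1
16 = 16×1 + 0  (stop)
So 17901/847 = [21; 7, 2, 3, 16].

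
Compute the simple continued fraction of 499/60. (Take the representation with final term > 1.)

499 = 8·60 + 19
60 = 3·19 + 3
19 = 6·3 + 1
3 = 3·1 + 0  (stop)
So 499/60 = [8; 3, 6, 3].

[8; 3, 6, 3]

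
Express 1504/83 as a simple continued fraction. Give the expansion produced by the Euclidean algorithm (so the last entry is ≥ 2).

1504 = 18·83 + 10
83 = 8·10 + 3
10 = 3·3 + 1
3 = 3·1 + 0  (stop)
So 1504/83 = [18; 8, 3, 3].

[18; 8, 3, 3]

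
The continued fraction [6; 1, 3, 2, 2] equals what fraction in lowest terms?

149/22

Fold from the inside: start with 2/1.
  2 + 1/2 = 5/2
  3 + 2/5 = 17/5
  1 + 5/17 = 22/17
  6 + 17/22 = 149/22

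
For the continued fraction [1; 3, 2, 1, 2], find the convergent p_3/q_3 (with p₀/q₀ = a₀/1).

Using pₖ = aₖpₖ₋₁ + pₖ₋₂, qₖ = aₖqₖ₋₁ + qₖ₋₂ (with p₋₁=1, p₋₂=0, q₋₁=0, q₋₂=1):
  k=0: a=1, p=1, q=1
  k=1: a=3, p=4, q=3
  k=2: a=2, p=9, q=7
  k=3: a=1, p=13, q=10

13/10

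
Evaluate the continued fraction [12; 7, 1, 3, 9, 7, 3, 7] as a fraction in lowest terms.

Using pₖ = aₖpₖ₋₁ + pₖ₋₂ and qₖ = aₖqₖ₋₁ + qₖ₋₂:
  k=0: a=12, p=12, q=1
  k=1: a=7, p=85, q=7
  k=2: a=1, p=97, q=8
  k=3: a=3, p=376, q=31
  k=4: a=9, p=3481, q=287
  k=5: a=7, p=24743, q=2040
  k=6: a=3, p=77710, q=6407
  k=7: a=7, p=568713, q=46889

568713/46889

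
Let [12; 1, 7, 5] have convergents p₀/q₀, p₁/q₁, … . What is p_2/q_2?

103/8

Using pₖ = aₖpₖ₋₁ + pₖ₋₂, qₖ = aₖqₖ₋₁ + qₖ₋₂ (with p₋₁=1, p₋₂=0, q₋₁=0, q₋₂=1):
  k=0: a=12, p=12, q=1
  k=1: a=1, p=13, q=1
  k=2: a=7, p=103, q=8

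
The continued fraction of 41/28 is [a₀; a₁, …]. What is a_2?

6

41 = 1·28 + 13   →  a_0 = 1
28 = 2·13 + 2   →  a_1 = 2
13 = 6·2 + 1   →  a_2 = 6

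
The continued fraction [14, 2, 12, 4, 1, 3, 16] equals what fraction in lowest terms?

113743/7855

Fold from the inside: start with 16/1.
  3 + 1/16 = 49/16
  1 + 16/49 = 65/49
  4 + 49/65 = 309/65
  12 + 65/309 = 3773/309
  2 + 309/3773 = 7855/3773
  14 + 3773/7855 = 113743/7855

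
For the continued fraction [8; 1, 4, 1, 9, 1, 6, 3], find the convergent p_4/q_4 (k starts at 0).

521/59

Using pₖ = aₖpₖ₋₁ + pₖ₋₂, qₖ = aₖqₖ₋₁ + qₖ₋₂ (with p₋₁=1, p₋₂=0, q₋₁=0, q₋₂=1):
  k=0: a=8, p=8, q=1
  k=1: a=1, p=9, q=1
  k=2: a=4, p=44, q=5
  k=3: a=1, p=53, q=6
  k=4: a=9, p=521, q=59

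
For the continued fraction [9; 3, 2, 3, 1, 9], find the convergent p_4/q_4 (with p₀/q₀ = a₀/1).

Using pₖ = aₖpₖ₋₁ + pₖ₋₂, qₖ = aₖqₖ₋₁ + qₖ₋₂ (with p₋₁=1, p₋₂=0, q₋₁=0, q₋₂=1):
  k=0: a=9, p=9, q=1
  k=1: a=3, p=28, q=3
  k=2: a=2, p=65, q=7
  k=3: a=3, p=223, q=24
  k=4: a=1, p=288, q=31

288/31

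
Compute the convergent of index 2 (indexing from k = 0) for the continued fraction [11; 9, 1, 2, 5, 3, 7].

Using pₖ = aₖpₖ₋₁ + pₖ₋₂, qₖ = aₖqₖ₋₁ + qₖ₋₂ (with p₋₁=1, p₋₂=0, q₋₁=0, q₋₂=1):
  k=0: a=11, p=11, q=1
  k=1: a=9, p=100, q=9
  k=2: a=1, p=111, q=10

111/10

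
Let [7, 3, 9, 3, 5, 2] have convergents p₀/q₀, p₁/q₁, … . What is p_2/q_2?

Using pₖ = aₖpₖ₋₁ + pₖ₋₂, qₖ = aₖqₖ₋₁ + qₖ₋₂ (with p₋₁=1, p₋₂=0, q₋₁=0, q₋₂=1):
  k=0: a=7, p=7, q=1
  k=1: a=3, p=22, q=3
  k=2: a=9, p=205, q=28

205/28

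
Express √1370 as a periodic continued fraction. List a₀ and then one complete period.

a₀ = ⌊√1370⌋ = 37.
With m₀=0, d₀=1 and mₖ₊₁ = dₖaₖ − mₖ, dₖ₊₁ = (n − mₖ₊₁²)/dₖ, aₖ₊₁ = ⌊(a₀+mₖ₊₁)/dₖ₊₁⌋:
  k=1: m=37, d=1, a=74
d=1 and a=2a₀=74 at k=1, so the next step gives (m, d) = (37, 1) again — its k=1 value — and the period has length 1.

[37; 74]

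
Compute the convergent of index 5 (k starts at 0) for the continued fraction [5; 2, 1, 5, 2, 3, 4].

685/128

Using pₖ = aₖpₖ₋₁ + pₖ₋₂, qₖ = aₖqₖ₋₁ + qₖ₋₂ (with p₋₁=1, p₋₂=0, q₋₁=0, q₋₂=1):
  k=0: a=5, p=5, q=1
  k=1: a=2, p=11, q=2
  k=2: a=1, p=16, q=3
  k=3: a=5, p=91, q=17
  k=4: a=2, p=198, q=37
  k=5: a=3, p=685, q=128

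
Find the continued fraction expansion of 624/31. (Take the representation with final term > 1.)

[20; 7, 1, 3]

624 = 20×31 + 4
31 = 7×4 + 3
4 = 1×3 + 1
3 = 3×1 + 0  (stop)
So 624/31 = [20; 7, 1, 3].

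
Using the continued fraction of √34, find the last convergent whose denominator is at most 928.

√34 = [5; 1, 4, 1, 10, …] (period length 4).
Convergents:
  p_0/q_0 = 5/1
  p_1/q_1 = 6/1
  p_2/q_2 = 29/5
  p_3/q_3 = 35/6
  p_4/q_4 = 379/65
  p_5/q_5 = 414/71
  p_6/q_6 = 2035/349
  p_7/q_7 = 2449/420
  p_8/q_8 = 26525/4549
q_7 = 420 ≤ 928 < 4549 = q_8, so the answer is 2449/420.

2449/420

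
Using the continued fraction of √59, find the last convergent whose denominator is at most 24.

√59 = [7; 1, 2, 7, 2, 1, 14, …] (period length 6).
Convergents:
  p_0/q_0 = 7/1
  p_1/q_1 = 8/1
  p_2/q_2 = 23/3
  p_3/q_3 = 169/22
  p_4/q_4 = 361/47
q_3 = 22 ≤ 24 < 47 = q_4, so the answer is 169/22.

169/22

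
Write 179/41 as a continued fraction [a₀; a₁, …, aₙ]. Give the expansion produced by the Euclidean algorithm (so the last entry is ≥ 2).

179 = 4·41 + 15
41 = 2·15 + 11
15 = 1·11 + 4
11 = 2·4 + 3
4 = 1·3 + 1
3 = 3·1 + 0  (stop)
So 179/41 = [4; 2, 1, 2, 1, 3].

[4; 2, 1, 2, 1, 3]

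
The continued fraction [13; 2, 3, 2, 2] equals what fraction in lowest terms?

524/39

Fold from the inside: start with 2/1.
  2 + 1/2 = 5/2
  3 + 2/5 = 17/5
  2 + 5/17 = 39/17
  13 + 17/39 = 524/39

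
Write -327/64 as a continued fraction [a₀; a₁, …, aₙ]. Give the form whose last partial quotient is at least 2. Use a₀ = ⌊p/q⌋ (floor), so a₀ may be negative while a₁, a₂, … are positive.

[-6; 1, 8, 7]

-327 = -6·64 + 57
64 = 1·57 + 7
57 = 8·7 + 1
7 = 7·1 + 0  (stop)
So -327/64 = [-6; 1, 8, 7].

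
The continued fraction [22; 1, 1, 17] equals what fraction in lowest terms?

Fold from the inside: start with 17/1.
  1 + 1/17 = 18/17
  1 + 17/18 = 35/18
  22 + 18/35 = 788/35

788/35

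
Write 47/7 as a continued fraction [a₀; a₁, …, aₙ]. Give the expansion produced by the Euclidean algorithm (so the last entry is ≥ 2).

[6; 1, 2, 2]

47 = 6×7 + 5
7 = 1×5 + 2
5 = 2×2 + 1
2 = 2×1 + 0  (stop)
So 47/7 = [6; 1, 2, 2].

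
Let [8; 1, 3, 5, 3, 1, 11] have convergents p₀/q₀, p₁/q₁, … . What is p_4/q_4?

587/67

Using pₖ = aₖpₖ₋₁ + pₖ₋₂, qₖ = aₖqₖ₋₁ + qₖ₋₂ (with p₋₁=1, p₋₂=0, q₋₁=0, q₋₂=1):
  k=0: a=8, p=8, q=1
  k=1: a=1, p=9, q=1
  k=2: a=3, p=35, q=4
  k=3: a=5, p=184, q=21
  k=4: a=3, p=587, q=67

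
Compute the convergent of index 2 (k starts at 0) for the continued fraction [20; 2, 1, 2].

61/3

Using pₖ = aₖpₖ₋₁ + pₖ₋₂, qₖ = aₖqₖ₋₁ + qₖ₋₂ (with p₋₁=1, p₋₂=0, q₋₁=0, q₋₂=1):
  k=0: a=20, p=20, q=1
  k=1: a=2, p=41, q=2
  k=2: a=1, p=61, q=3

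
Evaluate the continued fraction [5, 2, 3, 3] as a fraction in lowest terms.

125/23

Fold from the inside: start with 3/1.
  3 + 1/3 = 10/3
  2 + 3/10 = 23/10
  5 + 10/23 = 125/23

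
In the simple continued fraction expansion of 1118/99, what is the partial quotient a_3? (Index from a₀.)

2

1118 = 11·99 + 29   →  a_0 = 11
99 = 3·29 + 12   →  a_1 = 3
29 = 2·12 + 5   →  a_2 = 2
12 = 2·5 + 2   →  a_3 = 2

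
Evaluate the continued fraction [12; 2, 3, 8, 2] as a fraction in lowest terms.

Using pₖ = aₖpₖ₋₁ + pₖ₋₂ and qₖ = aₖqₖ₋₁ + qₖ₋₂:
  k=0: a=12, p=12, q=1
  k=1: a=2, p=25, q=2
  k=2: a=3, p=87, q=7
  k=3: a=8, p=721, q=58
  k=4: a=2, p=1529, q=123

1529/123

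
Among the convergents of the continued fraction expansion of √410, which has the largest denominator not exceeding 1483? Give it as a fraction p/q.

√410 = [20; 4, 40, …] (period length 2).
Convergents:
  p_0/q_0 = 20/1
  p_1/q_1 = 81/4
  p_2/q_2 = 3260/161
  p_3/q_3 = 13121/648
  p_4/q_4 = 528100/26081
q_3 = 648 ≤ 1483 < 26081 = q_4, so the answer is 13121/648.

13121/648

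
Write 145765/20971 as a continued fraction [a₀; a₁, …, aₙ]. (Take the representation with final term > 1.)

145765 = 6·20971 + 19939
20971 = 1·19939 + 1032
19939 = 19·1032 + 331
1032 = 3·331 + 39
331 = 8·39 + 19
39 = 2·19 + 1
19 = 19·1 + 0  (stop)
So 145765/20971 = [6; 1, 19, 3, 8, 2, 19].

[6; 1, 19, 3, 8, 2, 19]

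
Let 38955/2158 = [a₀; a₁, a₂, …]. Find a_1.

38955 = 18·2158 + 111   →  a_0 = 18
2158 = 19·111 + 49   →  a_1 = 19

19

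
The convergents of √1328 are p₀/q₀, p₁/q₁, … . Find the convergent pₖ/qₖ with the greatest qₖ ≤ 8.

255/7

√1328 = [36; 2, 3, 1, 3, 1, 3, 2, 72, …] (period length 8).
Convergents:
  p_0/q_0 = 36/1
  p_1/q_1 = 73/2
  p_2/q_2 = 255/7
  p_3/q_3 = 328/9
q_2 = 7 ≤ 8 < 9 = q_3, so the answer is 255/7.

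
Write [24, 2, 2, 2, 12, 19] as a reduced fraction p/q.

69415/2843

Using pₖ = aₖpₖ₋₁ + pₖ₋₂ and qₖ = aₖqₖ₋₁ + qₖ₋₂:
  k=0: a=24, p=24, q=1
  k=1: a=2, p=49, q=2
  k=2: a=2, p=122, q=5
  k=3: a=2, p=293, q=12
  k=4: a=12, p=3638, q=149
  k=5: a=19, p=69415, q=2843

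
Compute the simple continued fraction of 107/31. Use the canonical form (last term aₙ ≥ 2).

[3; 2, 4, 1, 2]

107 = 3*31 + 14
31 = 2*14 + 3
14 = 4*3 + 2
3 = 1*2 + 1
2 = 2*1 + 0  (stop)
So 107/31 = [3; 2, 4, 1, 2].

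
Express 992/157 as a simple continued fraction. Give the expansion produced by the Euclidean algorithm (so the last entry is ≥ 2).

[6; 3, 7, 7]

992 = 6·157 + 50
157 = 3·50 + 7
50 = 7·7 + 1
7 = 7·1 + 0  (stop)
So 992/157 = [6; 3, 7, 7].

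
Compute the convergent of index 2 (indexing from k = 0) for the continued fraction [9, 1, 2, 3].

29/3

Using pₖ = aₖpₖ₋₁ + pₖ₋₂, qₖ = aₖqₖ₋₁ + qₖ₋₂ (with p₋₁=1, p₋₂=0, q₋₁=0, q₋₂=1):
  k=0: a=9, p=9, q=1
  k=1: a=1, p=10, q=1
  k=2: a=2, p=29, q=3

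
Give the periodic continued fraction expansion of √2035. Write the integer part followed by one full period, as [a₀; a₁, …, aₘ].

a₀ = ⌊√2035⌋ = 45.
With m₀=0, d₀=1 and mₖ₊₁ = dₖaₖ − mₖ, dₖ₊₁ = (n − mₖ₊₁²)/dₖ, aₖ₊₁ = ⌊(a₀+mₖ₊₁)/dₖ₊₁⌋:
  k=1: m=45, d=10, a=9
  k=2: m=45, d=1, a=90
d=1 and a=2a₀=90 at k=2, so the next step gives (m, d) = (45, 10) again — its k=1 value — and the period has length 2.

[45; 9, 90]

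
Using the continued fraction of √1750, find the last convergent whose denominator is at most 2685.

√1750 = [41; 1, 4, 1, 82, …] (period length 4).
Convergents:
  p_0/q_0 = 41/1
  p_1/q_1 = 42/1
  p_2/q_2 = 209/5
  p_3/q_3 = 251/6
  p_4/q_4 = 20791/497
  p_5/q_5 = 21042/503
  p_6/q_6 = 104959/2509
  p_7/q_7 = 126001/3012
q_6 = 2509 ≤ 2685 < 3012 = q_7, so the answer is 104959/2509.

104959/2509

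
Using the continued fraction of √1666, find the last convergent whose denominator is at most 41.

449/11

√1666 = [40; 1, 4, 2, 4, 1, 80, …] (period length 6).
Convergents:
  p_0/q_0 = 40/1
  p_1/q_1 = 41/1
  p_2/q_2 = 204/5
  p_3/q_3 = 449/11
  p_4/q_4 = 2000/49
q_3 = 11 ≤ 41 < 49 = q_4, so the answer is 449/11.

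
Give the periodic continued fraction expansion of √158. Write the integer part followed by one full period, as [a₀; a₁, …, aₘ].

a₀ = ⌊√158⌋ = 12.

[12; 1, 1, 3, 12, 3, 1, 1, 24]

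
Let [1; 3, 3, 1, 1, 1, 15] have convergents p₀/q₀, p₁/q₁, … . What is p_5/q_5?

Using pₖ = aₖpₖ₋₁ + pₖ₋₂, qₖ = aₖqₖ₋₁ + qₖ₋₂ (with p₋₁=1, p₋₂=0, q₋₁=0, q₋₂=1):
  k=0: a=1, p=1, q=1
  k=1: a=3, p=4, q=3
  k=2: a=3, p=13, q=10
  k=3: a=1, p=17, q=13
  k=4: a=1, p=30, q=23
  k=5: a=1, p=47, q=36

47/36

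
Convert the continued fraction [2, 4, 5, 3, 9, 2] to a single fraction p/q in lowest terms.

2944/1315

Fold from the inside: start with 2/1.
  9 + 1/2 = 19/2
  3 + 2/19 = 59/19
  5 + 19/59 = 314/59
  4 + 59/314 = 1315/314
  2 + 314/1315 = 2944/1315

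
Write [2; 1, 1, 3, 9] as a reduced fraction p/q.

167/65

Fold from the inside: start with 9/1.
  3 + 1/9 = 28/9
  1 + 9/28 = 37/28
  1 + 28/37 = 65/37
  2 + 37/65 = 167/65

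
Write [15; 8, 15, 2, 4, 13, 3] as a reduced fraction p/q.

689503/45590

Using pₖ = aₖpₖ₋₁ + pₖ₋₂ and qₖ = aₖqₖ₋₁ + qₖ₋₂:
  k=0: a=15, p=15, q=1
  k=1: a=8, p=121, q=8
  k=2: a=15, p=1830, q=121
  k=3: a=2, p=3781, q=250
  k=4: a=4, p=16954, q=1121
  k=5: a=13, p=224183, q=14823
  k=6: a=3, p=689503, q=45590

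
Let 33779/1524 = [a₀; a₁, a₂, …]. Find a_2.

13

33779 = 22·1524 + 251   →  a_0 = 22
1524 = 6·251 + 18   →  a_1 = 6
251 = 13·18 + 17   →  a_2 = 13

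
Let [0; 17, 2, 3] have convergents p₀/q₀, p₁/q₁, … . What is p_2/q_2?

2/35

Using pₖ = aₖpₖ₋₁ + pₖ₋₂, qₖ = aₖqₖ₋₁ + qₖ₋₂ (with p₋₁=1, p₋₂=0, q₋₁=0, q₋₂=1):
  k=0: a=0, p=0, q=1
  k=1: a=17, p=1, q=17
  k=2: a=2, p=2, q=35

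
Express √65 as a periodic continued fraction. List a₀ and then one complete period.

[8; 16]

a₀ = ⌊√65⌋ = 8.
With m₀=0, d₀=1 and mₖ₊₁ = dₖaₖ − mₖ, dₖ₊₁ = (n − mₖ₊₁²)/dₖ, aₖ₊₁ = ⌊(a₀+mₖ₊₁)/dₖ₊₁⌋:
  k=1: m=8, d=1, a=16
d=1 and a=2a₀=16 at k=1, so the next step gives (m, d) = (8, 1) again — its k=1 value — and the period has length 1.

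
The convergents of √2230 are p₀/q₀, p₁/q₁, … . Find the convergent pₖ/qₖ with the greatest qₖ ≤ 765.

16103/341

√2230 = [47; 4, 2, 18, 2, 4, 94, …] (period length 6).
Convergents:
  p_0/q_0 = 47/1
  p_1/q_1 = 189/4
  p_2/q_2 = 425/9
  p_3/q_3 = 7839/166
  p_4/q_4 = 16103/341
  p_5/q_5 = 72251/1530
q_4 = 341 ≤ 765 < 1530 = q_5, so the answer is 16103/341.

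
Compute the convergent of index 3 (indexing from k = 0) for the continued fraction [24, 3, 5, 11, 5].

4352/179

Using pₖ = aₖpₖ₋₁ + pₖ₋₂, qₖ = aₖqₖ₋₁ + qₖ₋₂ (with p₋₁=1, p₋₂=0, q₋₁=0, q₋₂=1):
  k=0: a=24, p=24, q=1
  k=1: a=3, p=73, q=3
  k=2: a=5, p=389, q=16
  k=3: a=11, p=4352, q=179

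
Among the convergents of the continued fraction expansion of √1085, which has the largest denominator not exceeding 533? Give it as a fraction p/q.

√1085 = [32; 1, 15, 2, 15, 1, 64, …] (period length 6).
Convergents:
  p_0/q_0 = 32/1
  p_1/q_1 = 33/1
  p_2/q_2 = 527/16
  p_3/q_3 = 1087/33
  p_4/q_4 = 16832/511
  p_5/q_5 = 17919/544
q_4 = 511 ≤ 533 < 544 = q_5, so the answer is 16832/511.

16832/511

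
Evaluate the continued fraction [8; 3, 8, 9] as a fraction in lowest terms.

1897/228

Fold from the inside: start with 9/1.
  8 + 1/9 = 73/9
  3 + 9/73 = 228/73
  8 + 73/228 = 1897/228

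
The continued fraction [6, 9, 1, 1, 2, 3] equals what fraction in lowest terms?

995/163

Fold from the inside: start with 3/1.
  2 + 1/3 = 7/3
  1 + 3/7 = 10/7
  1 + 7/10 = 17/10
  9 + 10/17 = 163/17
  6 + 17/163 = 995/163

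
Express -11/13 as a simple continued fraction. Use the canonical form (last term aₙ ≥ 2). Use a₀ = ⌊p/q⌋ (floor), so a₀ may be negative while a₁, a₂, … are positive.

-11 = -1×13 + 2
13 = 6×2 + 1
2 = 2×1 + 0  (stop)
So -11/13 = [-1; 6, 2].

[-1; 6, 2]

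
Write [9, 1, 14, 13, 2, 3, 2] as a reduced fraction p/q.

32195/3241

Fold from the inside: start with 2/1.
  3 + 1/2 = 7/2
  2 + 2/7 = 16/7
  13 + 7/16 = 215/16
  14 + 16/215 = 3026/215
  1 + 215/3026 = 3241/3026
  9 + 3026/3241 = 32195/3241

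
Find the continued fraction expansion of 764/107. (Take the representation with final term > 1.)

764 = 7*107 + 15
107 = 7*15 + 2
15 = 7*2 + 1
2 = 2*1 + 0  (stop)
So 764/107 = [7; 7, 7, 2].

[7; 7, 7, 2]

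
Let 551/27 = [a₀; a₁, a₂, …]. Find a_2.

551 = 20·27 + 11   →  a_0 = 20
27 = 2·11 + 5   →  a_1 = 2
11 = 2·5 + 1   →  a_2 = 2

2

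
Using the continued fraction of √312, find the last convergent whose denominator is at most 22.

√312 = [17; 1, 1, 1, 34, …] (period length 4).
Convergents:
  p_0/q_0 = 17/1
  p_1/q_1 = 18/1
  p_2/q_2 = 35/2
  p_3/q_3 = 53/3
  p_4/q_4 = 1837/104
q_3 = 3 ≤ 22 < 104 = q_4, so the answer is 53/3.

53/3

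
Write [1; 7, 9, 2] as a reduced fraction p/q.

Fold from the inside: start with 2/1.
  9 + 1/2 = 19/2
  7 + 2/19 = 135/19
  1 + 19/135 = 154/135

154/135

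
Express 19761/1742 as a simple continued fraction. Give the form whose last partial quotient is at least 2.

19761 = 11*1742 + 599
1742 = 2*599 + 544
599 = 1*544 + 55
544 = 9*55 + 49
55 = 1*49 + 6
49 = 8*6 + 1
6 = 6*1 + 0  (stop)
So 19761/1742 = [11; 2, 1, 9, 1, 8, 6].

[11; 2, 1, 9, 1, 8, 6]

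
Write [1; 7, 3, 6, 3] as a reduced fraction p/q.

499/439

Fold from the inside: start with 3/1.
  6 + 1/3 = 19/3
  3 + 3/19 = 60/19
  7 + 19/60 = 439/60
  1 + 60/439 = 499/439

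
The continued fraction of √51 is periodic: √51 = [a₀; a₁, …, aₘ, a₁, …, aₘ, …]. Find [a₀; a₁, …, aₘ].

[7; 7, 14]

a₀ = ⌊√51⌋ = 7.
With m₀=0, d₀=1 and mₖ₊₁ = dₖaₖ − mₖ, dₖ₊₁ = (n − mₖ₊₁²)/dₖ, aₖ₊₁ = ⌊(a₀+mₖ₊₁)/dₖ₊₁⌋:
  k=1: m=7, d=2, a=7
  k=2: m=7, d=1, a=14
d=1 and a=2a₀=14 at k=2, so the next step gives (m, d) = (7, 2) again — its k=1 value — and the period has length 2.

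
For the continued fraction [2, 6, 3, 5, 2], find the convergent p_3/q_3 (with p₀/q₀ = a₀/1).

218/101

Using pₖ = aₖpₖ₋₁ + pₖ₋₂, qₖ = aₖqₖ₋₁ + qₖ₋₂ (with p₋₁=1, p₋₂=0, q₋₁=0, q₋₂=1):
  k=0: a=2, p=2, q=1
  k=1: a=6, p=13, q=6
  k=2: a=3, p=41, q=19
  k=3: a=5, p=218, q=101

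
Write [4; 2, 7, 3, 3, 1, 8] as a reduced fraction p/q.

7953/1780

Using pₖ = aₖpₖ₋₁ + pₖ₋₂ and qₖ = aₖqₖ₋₁ + qₖ₋₂:
  k=0: a=4, p=4, q=1
  k=1: a=2, p=9, q=2
  k=2: a=7, p=67, q=15
  k=3: a=3, p=210, q=47
  k=4: a=3, p=697, q=156
  k=5: a=1, p=907, q=203
  k=6: a=8, p=7953, q=1780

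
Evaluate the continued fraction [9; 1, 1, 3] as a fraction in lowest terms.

67/7

Using pₖ = aₖpₖ₋₁ + pₖ₋₂ and qₖ = aₖqₖ₋₁ + qₖ₋₂:
  k=0: a=9, p=9, q=1
  k=1: a=1, p=10, q=1
  k=2: a=1, p=19, q=2
  k=3: a=3, p=67, q=7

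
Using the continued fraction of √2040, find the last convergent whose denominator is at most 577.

√2040 = [45; 6, 90, …] (period length 2).
Convergents:
  p_0/q_0 = 45/1
  p_1/q_1 = 271/6
  p_2/q_2 = 24435/541
  p_3/q_3 = 146881/3252
q_2 = 541 ≤ 577 < 3252 = q_3, so the answer is 24435/541.

24435/541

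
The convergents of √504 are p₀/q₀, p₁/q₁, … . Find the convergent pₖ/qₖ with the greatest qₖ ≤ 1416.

19958/889

√504 = [22; 2, 4, 2, 44, …] (period length 4).
Convergents:
  p_0/q_0 = 22/1
  p_1/q_1 = 45/2
  p_2/q_2 = 202/9
  p_3/q_3 = 449/20
  p_4/q_4 = 19958/889
  p_5/q_5 = 40365/1798
q_4 = 889 ≤ 1416 < 1798 = q_5, so the answer is 19958/889.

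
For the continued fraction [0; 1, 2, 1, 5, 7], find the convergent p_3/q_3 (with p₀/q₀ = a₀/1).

3/4

Using pₖ = aₖpₖ₋₁ + pₖ₋₂, qₖ = aₖqₖ₋₁ + qₖ₋₂ (with p₋₁=1, p₋₂=0, q₋₁=0, q₋₂=1):
  k=0: a=0, p=0, q=1
  k=1: a=1, p=1, q=1
  k=2: a=2, p=2, q=3
  k=3: a=1, p=3, q=4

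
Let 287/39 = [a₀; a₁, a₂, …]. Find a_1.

287 = 7·39 + 14   →  a_0 = 7
39 = 2·14 + 11   →  a_1 = 2

2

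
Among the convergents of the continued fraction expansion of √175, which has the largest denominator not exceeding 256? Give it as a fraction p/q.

√175 = [13; 4, 2, 1, 2, 4, 26, …] (period length 6).
Convergents:
  p_0/q_0 = 13/1
  p_1/q_1 = 53/4
  p_2/q_2 = 119/9
  p_3/q_3 = 172/13
  p_4/q_4 = 463/35
  p_5/q_5 = 2024/153
  p_6/q_6 = 53087/4013
q_5 = 153 ≤ 256 < 4013 = q_6, so the answer is 2024/153.

2024/153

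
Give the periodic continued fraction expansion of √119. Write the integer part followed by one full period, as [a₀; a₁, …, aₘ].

a₀ = ⌊√119⌋ = 10.
With m₀=0, d₀=1 and mₖ₊₁ = dₖaₖ − mₖ, dₖ₊₁ = (n − mₖ₊₁²)/dₖ, aₖ₊₁ = ⌊(a₀+mₖ₊₁)/dₖ₊₁⌋:
  k=1: m=10, d=19, a=1
  k=2: m=9, d=2, a=9
  k=3: m=9, d=19, a=1
  k=4: m=10, d=1, a=20
d=1 and a=2a₀=20 at k=4, so the next step gives (m, d) = (10, 19) again — its k=1 value — and the period has length 4.

[10; 1, 9, 1, 20]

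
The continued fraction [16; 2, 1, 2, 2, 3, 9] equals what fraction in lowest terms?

Using pₖ = aₖpₖ₋₁ + pₖ₋₂ and qₖ = aₖqₖ₋₁ + qₖ₋₂:
  k=0: a=16, p=16, q=1
  k=1: a=2, p=33, q=2
  k=2: a=1, p=49, q=3
  k=3: a=2, p=131, q=8
  k=4: a=2, p=311, q=19
  k=5: a=3, p=1064, q=65
  k=6: a=9, p=9887, q=604

9887/604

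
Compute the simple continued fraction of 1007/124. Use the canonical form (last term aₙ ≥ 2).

[8; 8, 3, 1, 3]

1007 = 8*124 + 15
124 = 8*15 + 4
15 = 3*4 + 3
4 = 1*3 + 1
3 = 3*1 + 0  (stop)
So 1007/124 = [8; 8, 3, 1, 3].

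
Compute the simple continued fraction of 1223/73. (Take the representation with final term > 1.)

[16; 1, 3, 18]

1223 = 16×73 + 55
73 = 1×55 + 18
55 = 3×18 + 1
18 = 18×1 + 0  (stop)
So 1223/73 = [16; 1, 3, 18].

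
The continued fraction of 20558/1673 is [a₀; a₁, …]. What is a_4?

9

20558 = 12·1673 + 482   →  a_0 = 12
1673 = 3·482 + 227   →  a_1 = 3
482 = 2·227 + 28   →  a_2 = 2
227 = 8·28 + 3   →  a_3 = 8
28 = 9·3 + 1   →  a_4 = 9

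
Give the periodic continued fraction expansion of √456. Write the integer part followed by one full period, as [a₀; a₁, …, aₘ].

a₀ = ⌊√456⌋ = 21.
With m₀=0, d₀=1 and mₖ₊₁ = dₖaₖ − mₖ, dₖ₊₁ = (n − mₖ₊₁²)/dₖ, aₖ₊₁ = ⌊(a₀+mₖ₊₁)/dₖ₊₁⌋:
  k=1: m=21, d=15, a=2
  k=2: m=9, d=25, a=1
  k=3: m=16, d=8, a=4
  k=4: m=16, d=25, a=1
  k=5: m=9, d=15, a=2
  k=6: m=21, d=1, a=42
d=1 and a=2a₀=42 at k=6, so the next step gives (m, d) = (21, 15) again — its k=1 value — and the period has length 6.

[21; 2, 1, 4, 1, 2, 42]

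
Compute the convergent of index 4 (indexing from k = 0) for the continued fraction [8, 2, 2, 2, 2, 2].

Using pₖ = aₖpₖ₋₁ + pₖ₋₂, qₖ = aₖqₖ₋₁ + qₖ₋₂ (with p₋₁=1, p₋₂=0, q₋₁=0, q₋₂=1):
  k=0: a=8, p=8, q=1
  k=1: a=2, p=17, q=2
  k=2: a=2, p=42, q=5
  k=3: a=2, p=101, q=12
  k=4: a=2, p=244, q=29

244/29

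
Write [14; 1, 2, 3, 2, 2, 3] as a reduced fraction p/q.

Fold from the inside: start with 3/1.
  2 + 1/3 = 7/3
  2 + 3/7 = 17/7
  3 + 7/17 = 58/17
  2 + 17/58 = 133/58
  1 + 58/133 = 191/133
  14 + 133/191 = 2807/191

2807/191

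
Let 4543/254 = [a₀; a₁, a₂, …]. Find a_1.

4543 = 17·254 + 225   →  a_0 = 17
254 = 1·225 + 29   →  a_1 = 1

1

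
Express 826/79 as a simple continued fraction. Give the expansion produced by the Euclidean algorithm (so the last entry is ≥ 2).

826 = 10·79 + 36
79 = 2·36 + 7
36 = 5·7 + 1
7 = 7·1 + 0  (stop)
So 826/79 = [10; 2, 5, 7].

[10; 2, 5, 7]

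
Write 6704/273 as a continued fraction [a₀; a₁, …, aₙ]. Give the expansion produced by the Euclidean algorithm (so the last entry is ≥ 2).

6704 = 24*273 + 152
273 = 1*152 + 121
152 = 1*121 + 31
121 = 3*31 + 28
31 = 1*28 + 3
28 = 9*3 + 1
3 = 3*1 + 0  (stop)
So 6704/273 = [24; 1, 1, 3, 1, 9, 3].

[24; 1, 1, 3, 1, 9, 3]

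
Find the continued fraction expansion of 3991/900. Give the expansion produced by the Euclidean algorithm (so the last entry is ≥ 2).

[4; 2, 3, 3, 5, 3, 2]

3991 = 4×900 + 391
900 = 2×391 + 118
391 = 3×118 + 37
118 = 3×37 + 7
37 = 5×7 + 2
7 = 3×2 + 1
2 = 2×1 + 0  (stop)
So 3991/900 = [4; 2, 3, 3, 5, 3, 2].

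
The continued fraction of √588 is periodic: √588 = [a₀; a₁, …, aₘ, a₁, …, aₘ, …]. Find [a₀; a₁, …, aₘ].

a₀ = ⌊√588⌋ = 24.
With m₀=0, d₀=1 and mₖ₊₁ = dₖaₖ − mₖ, dₖ₊₁ = (n − mₖ₊₁²)/dₖ, aₖ₊₁ = ⌊(a₀+mₖ₊₁)/dₖ₊₁⌋:
  k=1: m=24, d=12, a=4
  k=2: m=24, d=1, a=48
d=1 and a=2a₀=48 at k=2, so the next step gives (m, d) = (24, 12) again — its k=1 value — and the period has length 2.

[24; 4, 48]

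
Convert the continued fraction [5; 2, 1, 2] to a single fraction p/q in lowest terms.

43/8

Fold from the inside: start with 2/1.
  1 + 1/2 = 3/2
  2 + 2/3 = 8/3
  5 + 3/8 = 43/8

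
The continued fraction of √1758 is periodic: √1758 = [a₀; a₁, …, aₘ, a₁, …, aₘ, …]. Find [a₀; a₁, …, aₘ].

a₀ = ⌊√1758⌋ = 41.
With m₀=0, d₀=1 and mₖ₊₁ = dₖaₖ − mₖ, dₖ₊₁ = (n − mₖ₊₁²)/dₖ, aₖ₊₁ = ⌊(a₀+mₖ₊₁)/dₖ₊₁⌋:
  k=1: m=41, d=77, a=1
  k=2: m=36, d=6, a=12
  k=3: m=36, d=77, a=1
  k=4: m=41, d=1, a=82
d=1 and a=2a₀=82 at k=4, so the next step gives (m, d) = (41, 77) again — its k=1 value — and the period has length 4.

[41; 1, 12, 1, 82]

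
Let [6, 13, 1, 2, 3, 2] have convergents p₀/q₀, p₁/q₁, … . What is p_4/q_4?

832/137

Using pₖ = aₖpₖ₋₁ + pₖ₋₂, qₖ = aₖqₖ₋₁ + qₖ₋₂ (with p₋₁=1, p₋₂=0, q₋₁=0, q₋₂=1):
  k=0: a=6, p=6, q=1
  k=1: a=13, p=79, q=13
  k=2: a=1, p=85, q=14
  k=3: a=2, p=249, q=41
  k=4: a=3, p=832, q=137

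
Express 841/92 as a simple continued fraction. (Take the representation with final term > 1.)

841 = 9*92 + 13
92 = 7*13 + 1
13 = 13*1 + 0  (stop)
So 841/92 = [9; 7, 13].

[9; 7, 13]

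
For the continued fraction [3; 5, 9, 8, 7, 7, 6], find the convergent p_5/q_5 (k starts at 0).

Using pₖ = aₖpₖ₋₁ + pₖ₋₂, qₖ = aₖqₖ₋₁ + qₖ₋₂ (with p₋₁=1, p₋₂=0, q₋₁=0, q₋₂=1):
  k=0: a=3, p=3, q=1
  k=1: a=5, p=16, q=5
  k=2: a=9, p=147, q=46
  k=3: a=8, p=1192, q=373
  k=4: a=7, p=8491, q=2657
  k=5: a=7, p=60629, q=18972

60629/18972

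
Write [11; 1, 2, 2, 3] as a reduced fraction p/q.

281/24

Using pₖ = aₖpₖ₋₁ + pₖ₋₂ and qₖ = aₖqₖ₋₁ + qₖ₋₂:
  k=0: a=11, p=11, q=1
  k=1: a=1, p=12, q=1
  k=2: a=2, p=35, q=3
  k=3: a=2, p=82, q=7
  k=4: a=3, p=281, q=24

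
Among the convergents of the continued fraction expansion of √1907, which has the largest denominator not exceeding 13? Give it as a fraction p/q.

131/3

√1907 = [43; 1, 2, 43, 2, 1, 86, …] (period length 6).
Convergents:
  p_0/q_0 = 43/1
  p_1/q_1 = 44/1
  p_2/q_2 = 131/3
  p_3/q_3 = 5677/130
q_2 = 3 ≤ 13 < 130 = q_3, so the answer is 131/3.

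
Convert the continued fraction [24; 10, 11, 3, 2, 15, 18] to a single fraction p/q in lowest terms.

5353885/222161

Using pₖ = aₖpₖ₋₁ + pₖ₋₂ and qₖ = aₖqₖ₋₁ + qₖ₋₂:
  k=0: a=24, p=24, q=1
  k=1: a=10, p=241, q=10
  k=2: a=11, p=2675, q=111
  k=3: a=3, p=8266, q=343
  k=4: a=2, p=19207, q=797
  k=5: a=15, p=296371, q=12298
  k=6: a=18, p=5353885, q=222161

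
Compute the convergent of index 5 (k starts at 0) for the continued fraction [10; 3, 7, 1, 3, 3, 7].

Using pₖ = aₖpₖ₋₁ + pₖ₋₂, qₖ = aₖqₖ₋₁ + qₖ₋₂ (with p₋₁=1, p₋₂=0, q₋₁=0, q₋₂=1):
  k=0: a=10, p=10, q=1
  k=1: a=3, p=31, q=3
  k=2: a=7, p=227, q=22
  k=3: a=1, p=258, q=25
  k=4: a=3, p=1001, q=97
  k=5: a=3, p=3261, q=316

3261/316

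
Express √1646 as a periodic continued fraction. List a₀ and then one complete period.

a₀ = ⌊√1646⌋ = 40.
With m₀=0, d₀=1 and mₖ₊₁ = dₖaₖ − mₖ, dₖ₊₁ = (n − mₖ₊₁²)/dₖ, aₖ₊₁ = ⌊(a₀+mₖ₊₁)/dₖ₊₁⌋:
  k=1: m=40, d=46, a=1
  k=2: m=6, d=35, a=1
  k=3: m=29, d=23, a=3
  k=4: m=40, d=2, a=40
  k=5: m=40, d=23, a=3
  k=6: m=29, d=35, a=1
  k=7: m=6, d=46, a=1
  k=8: m=40, d=1, a=80
d=1 and a=2a₀=80 at k=8, so the next step gives (m, d) = (40, 46) again — its k=1 value — and the period has length 8.

[40; 1, 1, 3, 40, 3, 1, 1, 80]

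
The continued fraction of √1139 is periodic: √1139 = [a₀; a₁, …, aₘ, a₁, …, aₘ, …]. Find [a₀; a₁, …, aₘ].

[33; 1, 2, 1, 66]

a₀ = ⌊√1139⌋ = 33.
With m₀=0, d₀=1 and mₖ₊₁ = dₖaₖ − mₖ, dₖ₊₁ = (n − mₖ₊₁²)/dₖ, aₖ₊₁ = ⌊(a₀+mₖ₊₁)/dₖ₊₁⌋:
  k=1: m=33, d=50, a=1
  k=2: m=17, d=17, a=2
  k=3: m=17, d=50, a=1
  k=4: m=33, d=1, a=66
d=1 and a=2a₀=66 at k=4, so the next step gives (m, d) = (33, 50) again — its k=1 value — and the period has length 4.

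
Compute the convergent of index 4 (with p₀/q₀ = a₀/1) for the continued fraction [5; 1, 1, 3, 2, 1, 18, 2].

89/16

Using pₖ = aₖpₖ₋₁ + pₖ₋₂, qₖ = aₖqₖ₋₁ + qₖ₋₂ (with p₋₁=1, p₋₂=0, q₋₁=0, q₋₂=1):
  k=0: a=5, p=5, q=1
  k=1: a=1, p=6, q=1
  k=2: a=1, p=11, q=2
  k=3: a=3, p=39, q=7
  k=4: a=2, p=89, q=16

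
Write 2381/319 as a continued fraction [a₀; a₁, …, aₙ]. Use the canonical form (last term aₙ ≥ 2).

2381 = 7*319 + 148
319 = 2*148 + 23
148 = 6*23 + 10
23 = 2*10 + 3
10 = 3*3 + 1
3 = 3*1 + 0  (stop)
So 2381/319 = [7; 2, 6, 2, 3, 3].

[7; 2, 6, 2, 3, 3]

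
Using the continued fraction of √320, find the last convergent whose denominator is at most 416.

5778/323

√320 = [17; 1, 7, 1, 34, …] (period length 4).
Convergents:
  p_0/q_0 = 17/1
  p_1/q_1 = 18/1
  p_2/q_2 = 143/8
  p_3/q_3 = 161/9
  p_4/q_4 = 5617/314
  p_5/q_5 = 5778/323
  p_6/q_6 = 46063/2575
q_5 = 323 ≤ 416 < 2575 = q_6, so the answer is 5778/323.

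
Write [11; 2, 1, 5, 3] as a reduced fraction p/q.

Fold from the inside: start with 3/1.
  5 + 1/3 = 16/3
  1 + 3/16 = 19/16
  2 + 16/19 = 54/19
  11 + 19/54 = 613/54

613/54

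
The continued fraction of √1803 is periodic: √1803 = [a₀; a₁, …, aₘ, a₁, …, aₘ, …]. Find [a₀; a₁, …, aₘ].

[42; 2, 6, 28, 6, 2, 84]

a₀ = ⌊√1803⌋ = 42.
With m₀=0, d₀=1 and mₖ₊₁ = dₖaₖ − mₖ, dₖ₊₁ = (n − mₖ₊₁²)/dₖ, aₖ₊₁ = ⌊(a₀+mₖ₊₁)/dₖ₊₁⌋:
  k=1: m=42, d=39, a=2
  k=2: m=36, d=13, a=6
  k=3: m=42, d=3, a=28
  k=4: m=42, d=13, a=6
  k=5: m=36, d=39, a=2
  k=6: m=42, d=1, a=84
d=1 and a=2a₀=84 at k=6, so the next step gives (m, d) = (42, 39) again — its k=1 value — and the period has length 6.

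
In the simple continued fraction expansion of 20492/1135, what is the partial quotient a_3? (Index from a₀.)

3

20492 = 18·1135 + 62   →  a_0 = 18
1135 = 18·62 + 19   →  a_1 = 18
62 = 3·19 + 5   →  a_2 = 3
19 = 3·5 + 4   →  a_3 = 3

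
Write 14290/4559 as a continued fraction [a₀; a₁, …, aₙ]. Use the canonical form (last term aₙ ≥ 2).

[3; 7, 2, 3, 2, 12, 3]

14290 = 3*4559 + 613
4559 = 7*613 + 268
613 = 2*268 + 77
268 = 3*77 + 37
77 = 2*37 + 3
37 = 12*3 + 1
3 = 3*1 + 0  (stop)
So 14290/4559 = [3; 7, 2, 3, 2, 12, 3].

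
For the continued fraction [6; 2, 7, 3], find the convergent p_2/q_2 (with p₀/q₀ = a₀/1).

97/15

Using pₖ = aₖpₖ₋₁ + pₖ₋₂, qₖ = aₖqₖ₋₁ + qₖ₋₂ (with p₋₁=1, p₋₂=0, q₋₁=0, q₋₂=1):
  k=0: a=6, p=6, q=1
  k=1: a=2, p=13, q=2
  k=2: a=7, p=97, q=15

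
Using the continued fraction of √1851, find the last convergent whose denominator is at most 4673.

159143/3699

√1851 = [43; 43, 86, …] (period length 2).
Convergents:
  p_0/q_0 = 43/1
  p_1/q_1 = 1850/43
  p_2/q_2 = 159143/3699
  p_3/q_3 = 6844999/159100
q_2 = 3699 ≤ 4673 < 159100 = q_3, so the answer is 159143/3699.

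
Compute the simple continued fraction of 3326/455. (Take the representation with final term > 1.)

[7; 3, 4, 2, 2, 6]

3326 = 7×455 + 141
455 = 3×141 + 32
141 = 4×32 + 13
32 = 2×13 + 6
13 = 2×6 + 1
6 = 6×1 + 0  (stop)
So 3326/455 = [7; 3, 4, 2, 2, 6].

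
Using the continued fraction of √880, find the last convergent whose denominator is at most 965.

√880 = [29; 1, 1, 1, 58, …] (period length 4).
Convergents:
  p_0/q_0 = 29/1
  p_1/q_1 = 30/1
  p_2/q_2 = 59/2
  p_3/q_3 = 89/3
  p_4/q_4 = 5221/176
  p_5/q_5 = 5310/179
  p_6/q_6 = 10531/355
  p_7/q_7 = 15841/534
  p_8/q_8 = 929309/31327
q_7 = 534 ≤ 965 < 31327 = q_8, so the answer is 15841/534.

15841/534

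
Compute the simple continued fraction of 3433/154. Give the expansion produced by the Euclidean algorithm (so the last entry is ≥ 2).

[22; 3, 2, 2, 1, 2, 2]

3433 = 22×154 + 45
154 = 3×45 + 19
45 = 2×19 + 7
19 = 2×7 + 5
7 = 1×5 + 2
5 = 2×2 + 1
2 = 2×1 + 0  (stop)
So 3433/154 = [22; 3, 2, 2, 1, 2, 2].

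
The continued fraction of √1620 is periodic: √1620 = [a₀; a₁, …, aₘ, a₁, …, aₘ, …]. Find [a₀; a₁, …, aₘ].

a₀ = ⌊√1620⌋ = 40.
With m₀=0, d₀=1 and mₖ₊₁ = dₖaₖ − mₖ, dₖ₊₁ = (n − mₖ₊₁²)/dₖ, aₖ₊₁ = ⌊(a₀+mₖ₊₁)/dₖ₊₁⌋:
  k=1: m=40, d=20, a=4
  k=2: m=40, d=1, a=80
d=1 and a=2a₀=80 at k=2, so the next step gives (m, d) = (40, 20) again — its k=1 value — and the period has length 2.

[40; 4, 80]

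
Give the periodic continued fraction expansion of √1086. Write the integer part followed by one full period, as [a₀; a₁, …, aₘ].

a₀ = ⌊√1086⌋ = 32.
With m₀=0, d₀=1 and mₖ₊₁ = dₖaₖ − mₖ, dₖ₊₁ = (n − mₖ₊₁²)/dₖ, aₖ₊₁ = ⌊(a₀+mₖ₊₁)/dₖ₊₁⌋:
  k=1: m=32, d=62, a=1
  k=2: m=30, d=3, a=20
  k=3: m=30, d=62, a=1
  k=4: m=32, d=1, a=64
d=1 and a=2a₀=64 at k=4, so the next step gives (m, d) = (32, 62) again — its k=1 value — and the period has length 4.

[32; 1, 20, 1, 64]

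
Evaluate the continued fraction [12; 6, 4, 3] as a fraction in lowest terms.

Using pₖ = aₖpₖ₋₁ + pₖ₋₂ and qₖ = aₖqₖ₋₁ + qₖ₋₂:
  k=0: a=12, p=12, q=1
  k=1: a=6, p=73, q=6
  k=2: a=4, p=304, q=25
  k=3: a=3, p=985, q=81

985/81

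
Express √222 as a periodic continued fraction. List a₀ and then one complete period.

[14; 1, 8, 1, 28]

a₀ = ⌊√222⌋ = 14.
With m₀=0, d₀=1 and mₖ₊₁ = dₖaₖ − mₖ, dₖ₊₁ = (n − mₖ₊₁²)/dₖ, aₖ₊₁ = ⌊(a₀+mₖ₊₁)/dₖ₊₁⌋:
  k=1: m=14, d=26, a=1
  k=2: m=12, d=3, a=8
  k=3: m=12, d=26, a=1
  k=4: m=14, d=1, a=28
d=1 and a=2a₀=28 at k=4, so the next step gives (m, d) = (14, 26) again — its k=1 value — and the period has length 4.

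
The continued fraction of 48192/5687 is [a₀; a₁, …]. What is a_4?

48192 = 8·5687 + 2696   →  a_0 = 8
5687 = 2·2696 + 295   →  a_1 = 2
2696 = 9·295 + 41   →  a_2 = 9
295 = 7·41 + 8   →  a_3 = 7
41 = 5·8 + 1   →  a_4 = 5

5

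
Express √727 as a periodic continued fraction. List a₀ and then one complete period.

a₀ = ⌊√727⌋ = 26.

[26; 1, 25, 1, 52]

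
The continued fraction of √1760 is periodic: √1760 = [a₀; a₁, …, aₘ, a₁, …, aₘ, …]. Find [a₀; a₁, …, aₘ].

[41; 1, 19, 1, 82]

a₀ = ⌊√1760⌋ = 41.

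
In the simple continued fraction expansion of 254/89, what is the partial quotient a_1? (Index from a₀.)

254 = 2·89 + 76   →  a_0 = 2
89 = 1·76 + 13   →  a_1 = 1

1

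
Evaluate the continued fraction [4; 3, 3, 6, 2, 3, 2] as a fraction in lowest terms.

Fold from the inside: start with 2/1.
  3 + 1/2 = 7/2
  2 + 2/7 = 16/7
  6 + 7/16 = 103/16
  3 + 16/103 = 325/103
  3 + 103/325 = 1078/325
  4 + 325/1078 = 4637/1078

4637/1078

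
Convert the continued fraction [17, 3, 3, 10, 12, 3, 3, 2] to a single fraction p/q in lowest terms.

Using pₖ = aₖpₖ₋₁ + pₖ₋₂ and qₖ = aₖqₖ₋₁ + qₖ₋₂:
  k=0: a=17, p=17, q=1
  k=1: a=3, p=52, q=3
  k=2: a=3, p=173, q=10
  k=3: a=10, p=1782, q=103
  k=4: a=12, p=21557, q=1246
  k=5: a=3, p=66453, q=3841
  k=6: a=3, p=220916, q=12769
  k=7: a=2, p=508285, q=29379

508285/29379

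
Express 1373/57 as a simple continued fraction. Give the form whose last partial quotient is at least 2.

1373 = 24*57 + 5
57 = 11*5 + 2
5 = 2*2 + 1
2 = 2*1 + 0  (stop)
So 1373/57 = [24; 11, 2, 2].

[24; 11, 2, 2]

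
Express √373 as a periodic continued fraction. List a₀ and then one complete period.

a₀ = ⌊√373⌋ = 19.
With m₀=0, d₀=1 and mₖ₊₁ = dₖaₖ − mₖ, dₖ₊₁ = (n − mₖ₊₁²)/dₖ, aₖ₊₁ = ⌊(a₀+mₖ₊₁)/dₖ₊₁⌋:
  k=1: m=19, d=12, a=3
  k=2: m=17, d=7, a=5
  k=3: m=18, d=7, a=5
  k=4: m=17, d=12, a=3
  k=5: m=19, d=1, a=38
d=1 and a=2a₀=38 at k=5, so the next step gives (m, d) = (19, 12) again — its k=1 value — and the period has length 5.

[19; 3, 5, 5, 3, 38]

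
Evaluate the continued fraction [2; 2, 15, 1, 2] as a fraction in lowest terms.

241/97

Using pₖ = aₖpₖ₋₁ + pₖ₋₂ and qₖ = aₖqₖ₋₁ + qₖ₋₂:
  k=0: a=2, p=2, q=1
  k=1: a=2, p=5, q=2
  k=2: a=15, p=77, q=31
  k=3: a=1, p=82, q=33
  k=4: a=2, p=241, q=97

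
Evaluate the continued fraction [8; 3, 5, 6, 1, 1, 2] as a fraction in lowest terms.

4514/543

Fold from the inside: start with 2/1.
  1 + 1/2 = 3/2
  1 + 2/3 = 5/3
  6 + 3/5 = 33/5
  5 + 5/33 = 170/33
  3 + 33/170 = 543/170
  8 + 170/543 = 4514/543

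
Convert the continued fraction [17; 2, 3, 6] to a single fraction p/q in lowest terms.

767/44

Fold from the inside: start with 6/1.
  3 + 1/6 = 19/6
  2 + 6/19 = 44/19
  17 + 19/44 = 767/44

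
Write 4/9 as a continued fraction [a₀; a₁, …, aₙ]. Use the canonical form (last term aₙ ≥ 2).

[0; 2, 4]

4 = 0*9 + 4
9 = 2*4 + 1
4 = 4*1 + 0  (stop)
So 4/9 = [0; 2, 4].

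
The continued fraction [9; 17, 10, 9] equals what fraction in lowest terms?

Using pₖ = aₖpₖ₋₁ + pₖ₋₂ and qₖ = aₖqₖ₋₁ + qₖ₋₂:
  k=0: a=9, p=9, q=1
  k=1: a=17, p=154, q=17
  k=2: a=10, p=1549, q=171
  k=3: a=9, p=14095, q=1556

14095/1556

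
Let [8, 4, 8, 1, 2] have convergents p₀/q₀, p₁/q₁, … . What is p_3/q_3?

305/37

Using pₖ = aₖpₖ₋₁ + pₖ₋₂, qₖ = aₖqₖ₋₁ + qₖ₋₂ (with p₋₁=1, p₋₂=0, q₋₁=0, q₋₂=1):
  k=0: a=8, p=8, q=1
  k=1: a=4, p=33, q=4
  k=2: a=8, p=272, q=33
  k=3: a=1, p=305, q=37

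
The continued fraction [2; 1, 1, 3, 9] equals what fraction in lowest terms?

167/65

Fold from the inside: start with 9/1.
  3 + 1/9 = 28/9
  1 + 9/28 = 37/28
  1 + 28/37 = 65/37
  2 + 37/65 = 167/65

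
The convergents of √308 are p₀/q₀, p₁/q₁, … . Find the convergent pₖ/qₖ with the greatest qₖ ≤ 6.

35/2

√308 = [17; 1, 1, 4, 1, 1, 34, …] (period length 6).
Convergents:
  p_0/q_0 = 17/1
  p_1/q_1 = 18/1
  p_2/q_2 = 35/2
  p_3/q_3 = 158/9
q_2 = 2 ≤ 6 < 9 = q_3, so the answer is 35/2.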